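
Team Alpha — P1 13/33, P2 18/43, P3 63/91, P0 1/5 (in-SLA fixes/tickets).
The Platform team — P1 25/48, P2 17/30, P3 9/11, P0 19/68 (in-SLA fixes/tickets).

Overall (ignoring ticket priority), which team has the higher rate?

Team Alpha

P1: Team Alpha 13/33 = 39.4%, the Platform team 25/48 = 52.1% → the Platform team
P2: Team Alpha 18/43 = 41.9%, the Platform team 17/30 = 56.7% → the Platform team
P3: Team Alpha 63/91 = 69.2%, the Platform team 9/11 = 81.8% → the Platform team
P0: Team Alpha 1/5 = 20.0%, the Platform team 19/68 = 27.9% → the Platform team
Overall: Team Alpha 95/172 = 55.2%, the Platform team 70/157 = 44.6% → Team Alpha
(The Platform team wins every ticket group but Team Alpha wins overall — the Platform team's tickets skew toward the low-rate P0 group.)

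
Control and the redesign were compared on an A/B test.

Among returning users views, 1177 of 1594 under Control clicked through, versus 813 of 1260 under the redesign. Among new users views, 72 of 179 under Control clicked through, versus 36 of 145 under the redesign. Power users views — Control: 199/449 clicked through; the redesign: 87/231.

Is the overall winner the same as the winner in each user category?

Yes

Returning users: Control 1177/1594 = 73.8%, the redesign 813/1260 = 64.5% → Control
New users: Control 72/179 = 40.2%, the redesign 36/145 = 24.8% → Control
Power users: Control 199/449 = 44.3%, the redesign 87/231 = 37.7% → Control
Overall: Control 1448/2222 = 65.2%, the redesign 936/1636 = 57.2% → Control
Control wins overall and in every user group — no reversal.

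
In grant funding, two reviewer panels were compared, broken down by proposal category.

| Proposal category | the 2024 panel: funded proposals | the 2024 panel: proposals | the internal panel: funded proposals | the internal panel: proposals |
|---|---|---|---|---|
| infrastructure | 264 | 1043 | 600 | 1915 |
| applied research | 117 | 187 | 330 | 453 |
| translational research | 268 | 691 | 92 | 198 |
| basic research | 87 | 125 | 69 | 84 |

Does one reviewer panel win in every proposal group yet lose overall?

Infrastructure: the 2024 panel 264/1043 = 25.3%, the internal panel 600/1915 = 31.3% → the internal panel
Applied research: the 2024 panel 117/187 = 62.6%, the internal panel 330/453 = 72.8% → the internal panel
Translational research: the 2024 panel 268/691 = 38.8%, the internal panel 92/198 = 46.5% → the internal panel
Basic research: the 2024 panel 87/125 = 69.6%, the internal panel 69/84 = 82.1% → the internal panel
Overall: the 2024 panel 736/2046 = 36.0%, the internal panel 1091/2650 = 41.2% → the internal panel
The internal panel wins overall and in every proposal group — no reversal.

No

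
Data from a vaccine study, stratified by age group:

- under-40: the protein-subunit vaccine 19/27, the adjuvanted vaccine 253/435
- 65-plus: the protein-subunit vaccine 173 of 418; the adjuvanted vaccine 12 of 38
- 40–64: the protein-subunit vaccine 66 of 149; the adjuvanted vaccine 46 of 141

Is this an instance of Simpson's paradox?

Under-40: the protein-subunit vaccine 19/27 = 70.4%, the adjuvanted vaccine 253/435 = 58.2% → the protein-subunit vaccine
65-plus: the protein-subunit vaccine 173/418 = 41.4%, the adjuvanted vaccine 12/38 = 31.6% → the protein-subunit vaccine
40–64: the protein-subunit vaccine 66/149 = 44.3%, the adjuvanted vaccine 46/141 = 32.6% → the protein-subunit vaccine
Overall: the protein-subunit vaccine 258/594 = 43.4%, the adjuvanted vaccine 311/614 = 50.7% → the adjuvanted vaccine
The protein-subunit vaccine wins each age group but the adjuvanted vaccine wins overall — the comparison reverses. The protein-subunit vaccine's recipients skew toward 65-plus, which has a lower base rate.

Yes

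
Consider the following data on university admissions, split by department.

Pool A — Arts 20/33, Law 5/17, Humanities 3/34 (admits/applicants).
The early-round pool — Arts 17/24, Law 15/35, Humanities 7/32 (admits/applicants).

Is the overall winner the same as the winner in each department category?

Yes

Arts: Pool A 20/33 = 60.6%, the early-round pool 17/24 = 70.8% → the early-round pool
Law: Pool A 5/17 = 29.4%, the early-round pool 15/35 = 42.9% → the early-round pool
Humanities: Pool A 3/34 = 8.8%, the early-round pool 7/32 = 21.9% → the early-round pool
Overall: Pool A 28/84 = 33.3%, the early-round pool 39/91 = 42.9% → the early-round pool
The early-round pool wins overall and in every department group — no reversal.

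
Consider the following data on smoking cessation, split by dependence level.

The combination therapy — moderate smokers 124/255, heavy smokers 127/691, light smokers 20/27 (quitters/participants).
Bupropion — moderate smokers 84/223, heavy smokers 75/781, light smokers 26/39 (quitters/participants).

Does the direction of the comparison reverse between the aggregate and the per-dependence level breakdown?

No

Moderate smokers: the combination therapy 124/255 = 48.6%, bupropion 84/223 = 37.7% → the combination therapy
Heavy smokers: the combination therapy 127/691 = 18.4%, bupropion 75/781 = 9.6% → the combination therapy
Light smokers: the combination therapy 20/27 = 74.1%, bupropion 26/39 = 66.7% → the combination therapy
Overall: the combination therapy 271/973 = 27.9%, bupropion 185/1043 = 17.7% → the combination therapy
The combination therapy wins overall and in every dependence group — no reversal.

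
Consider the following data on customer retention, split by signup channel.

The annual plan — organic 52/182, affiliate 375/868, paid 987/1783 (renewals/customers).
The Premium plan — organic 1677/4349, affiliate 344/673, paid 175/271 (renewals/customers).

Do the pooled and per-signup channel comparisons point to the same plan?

Organic: the annual plan 52/182 = 28.6%, the Premium plan 1677/4349 = 38.6% → the Premium plan
Affiliate: the annual plan 375/868 = 43.2%, the Premium plan 344/673 = 51.1% → the Premium plan
Paid: the annual plan 987/1783 = 55.4%, the Premium plan 175/271 = 64.6% → the Premium plan
Overall: the annual plan 1414/2833 = 49.9%, the Premium plan 2196/5293 = 41.5% → the annual plan
The Premium plan wins each signup group but the annual plan wins overall — the comparison reverses. The Premium plan's customers skew toward organic, which has a lower base rate.

No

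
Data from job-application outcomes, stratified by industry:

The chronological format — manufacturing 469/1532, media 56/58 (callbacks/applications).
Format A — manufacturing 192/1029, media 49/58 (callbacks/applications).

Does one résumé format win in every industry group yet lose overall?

Manufacturing: the chronological format 469/1532 = 30.6%, Format A 192/1029 = 18.7% → the chronological format
Media: the chronological format 56/58 = 96.6%, Format A 49/58 = 84.5% → the chronological format
Overall: the chronological format 525/1590 = 33.0%, Format A 241/1087 = 22.2% → the chronological format
The chronological format wins overall and in every industry group — no reversal.

No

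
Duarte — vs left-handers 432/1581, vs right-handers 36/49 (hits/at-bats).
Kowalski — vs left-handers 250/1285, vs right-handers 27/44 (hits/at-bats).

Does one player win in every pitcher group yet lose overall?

No

Vs left-handers: Duarte 432/1581 = 27.3%, Kowalski 250/1285 = 19.5% → Duarte
Vs right-handers: Duarte 36/49 = 73.5%, Kowalski 27/44 = 61.4% → Duarte
Overall: Duarte 468/1630 = 28.7%, Kowalski 277/1329 = 20.8% → Duarte
Duarte wins overall and in every pitcher group — no reversal.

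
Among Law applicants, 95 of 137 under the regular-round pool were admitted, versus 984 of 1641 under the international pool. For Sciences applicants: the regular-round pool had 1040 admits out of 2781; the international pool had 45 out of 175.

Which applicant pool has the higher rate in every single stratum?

Law: the regular-round pool 95/137 = 69.3%, the international pool 984/1641 = 60.0% → the regular-round pool
Sciences: the regular-round pool 1040/2781 = 37.4%, the international pool 45/175 = 25.7% → the regular-round pool
The regular-round pool has the higher rate in both groups.

the regular-round pool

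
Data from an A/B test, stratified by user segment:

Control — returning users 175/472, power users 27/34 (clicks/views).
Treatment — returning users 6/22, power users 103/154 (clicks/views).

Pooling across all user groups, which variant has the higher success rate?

Treatment

Returning users: Control 175/472 = 37.1%, Treatment 6/22 = 27.3% → Control
Power users: Control 27/34 = 79.4%, Treatment 103/154 = 66.9% → Control
Overall: Control 202/506 = 39.9%, Treatment 109/176 = 61.9% → Treatment
(Control wins every user group but Treatment wins overall — Control's views skew toward the low-rate returning users group.)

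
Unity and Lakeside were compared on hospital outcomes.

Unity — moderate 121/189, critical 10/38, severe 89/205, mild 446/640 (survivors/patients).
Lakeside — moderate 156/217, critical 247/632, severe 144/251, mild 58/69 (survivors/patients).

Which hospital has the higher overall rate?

Moderate: Unity 121/189 = 64.0%, Lakeside 156/217 = 71.9% → Lakeside
Critical: Unity 10/38 = 26.3%, Lakeside 247/632 = 39.1% → Lakeside
Severe: Unity 89/205 = 43.4%, Lakeside 144/251 = 57.4% → Lakeside
Mild: Unity 446/640 = 69.7%, Lakeside 58/69 = 84.1% → Lakeside
Overall: Unity 666/1072 = 62.1%, Lakeside 605/1169 = 51.8% → Unity
(Lakeside wins every case group but Unity wins overall — Lakeside's patients skew toward the low-rate critical group.)

Unity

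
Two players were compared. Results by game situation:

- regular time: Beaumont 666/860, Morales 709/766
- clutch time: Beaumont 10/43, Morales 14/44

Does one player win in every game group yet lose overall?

No

Regular time: Beaumont 666/860 = 77.4%, Morales 709/766 = 92.6% → Morales
Clutch time: Beaumont 10/43 = 23.3%, Morales 14/44 = 31.8% → Morales
Overall: Beaumont 676/903 = 74.9%, Morales 723/810 = 89.3% → Morales
Morales wins overall and in every game group — no reversal.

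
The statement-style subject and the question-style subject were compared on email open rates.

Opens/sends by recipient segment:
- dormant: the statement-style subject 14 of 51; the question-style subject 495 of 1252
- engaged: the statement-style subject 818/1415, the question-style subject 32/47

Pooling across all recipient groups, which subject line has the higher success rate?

Dormant: the statement-style subject 14/51 = 27.5%, the question-style subject 495/1252 = 39.5% → the question-style subject
Engaged: the statement-style subject 818/1415 = 57.8%, the question-style subject 32/47 = 68.1% → the question-style subject
Overall: the statement-style subject 832/1466 = 56.8%, the question-style subject 527/1299 = 40.6% → the statement-style subject
(The question-style subject wins every recipient group but the statement-style subject wins overall — the question-style subject's sends skew toward the low-rate dormant group.)

the statement-style subject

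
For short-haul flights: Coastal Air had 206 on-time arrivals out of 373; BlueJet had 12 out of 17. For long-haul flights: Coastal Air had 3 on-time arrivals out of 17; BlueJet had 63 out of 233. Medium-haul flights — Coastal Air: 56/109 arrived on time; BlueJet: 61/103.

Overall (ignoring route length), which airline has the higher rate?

Short-haul: Coastal Air 206/373 = 55.2%, BlueJet 12/17 = 70.6% → BlueJet
Long-haul: Coastal Air 3/17 = 17.6%, BlueJet 63/233 = 27.0% → BlueJet
Medium-haul: Coastal Air 56/109 = 51.4%, BlueJet 61/103 = 59.2% → BlueJet
Overall: Coastal Air 265/499 = 53.1%, BlueJet 136/353 = 38.5% → Coastal Air
(BlueJet wins every route group but Coastal Air wins overall — BlueJet's flights skew toward the low-rate long-haul group.)

Coastal Air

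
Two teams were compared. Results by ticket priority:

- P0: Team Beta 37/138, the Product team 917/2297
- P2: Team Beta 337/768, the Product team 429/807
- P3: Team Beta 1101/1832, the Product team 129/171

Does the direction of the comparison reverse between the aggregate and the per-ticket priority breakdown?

P0: Team Beta 37/138 = 26.8%, the Product team 917/2297 = 39.9% → the Product team
P2: Team Beta 337/768 = 43.9%, the Product team 429/807 = 53.2% → the Product team
P3: Team Beta 1101/1832 = 60.1%, the Product team 129/171 = 75.4% → the Product team
Overall: Team Beta 1475/2738 = 53.9%, the Product team 1475/3275 = 45.0% → Team Beta
The Product team wins each ticket group but Team Beta wins overall — the comparison reverses. The Product team's tickets skew toward P0, which has a lower base rate.

Yes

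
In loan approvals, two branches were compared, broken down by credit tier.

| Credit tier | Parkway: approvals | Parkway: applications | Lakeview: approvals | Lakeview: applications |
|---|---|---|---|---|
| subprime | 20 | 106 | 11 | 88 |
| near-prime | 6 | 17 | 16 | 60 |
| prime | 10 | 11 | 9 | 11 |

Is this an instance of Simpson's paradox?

No

Subprime: Parkway 20/106 = 18.9%, Lakeview 11/88 = 12.5% → Parkway
Near-prime: Parkway 6/17 = 35.3%, Lakeview 16/60 = 26.7% → Parkway
Prime: Parkway 10/11 = 90.9%, Lakeview 9/11 = 81.8% → Parkway
Overall: Parkway 36/134 = 26.9%, Lakeview 36/159 = 22.6% → Parkway
Parkway wins overall and in every credit group — no reversal.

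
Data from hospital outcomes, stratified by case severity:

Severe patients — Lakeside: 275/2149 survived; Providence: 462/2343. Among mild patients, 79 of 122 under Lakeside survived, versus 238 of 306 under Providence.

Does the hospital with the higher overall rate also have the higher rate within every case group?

Yes

Severe: Lakeside 275/2149 = 12.8%, Providence 462/2343 = 19.7% → Providence
Mild: Lakeside 79/122 = 64.8%, Providence 238/306 = 77.8% → Providence
Overall: Lakeside 354/2271 = 15.6%, Providence 700/2649 = 26.4% → Providence
Providence wins overall and in every case group — no reversal.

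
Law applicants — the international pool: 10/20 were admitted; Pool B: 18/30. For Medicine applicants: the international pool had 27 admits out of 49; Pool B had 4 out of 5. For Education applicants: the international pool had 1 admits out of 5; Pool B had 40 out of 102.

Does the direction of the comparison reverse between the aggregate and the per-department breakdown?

Yes

Law: the international pool 10/20 = 50.0%, Pool B 18/30 = 60.0% → Pool B
Medicine: the international pool 27/49 = 55.1%, Pool B 4/5 = 80.0% → Pool B
Education: the international pool 1/5 = 20.0%, Pool B 40/102 = 39.2% → Pool B
Overall: the international pool 38/74 = 51.4%, Pool B 62/137 = 45.3% → the international pool
Pool B wins each department group but the international pool wins overall — the comparison reverses. Pool B's applicants skew toward Education, which has a lower base rate.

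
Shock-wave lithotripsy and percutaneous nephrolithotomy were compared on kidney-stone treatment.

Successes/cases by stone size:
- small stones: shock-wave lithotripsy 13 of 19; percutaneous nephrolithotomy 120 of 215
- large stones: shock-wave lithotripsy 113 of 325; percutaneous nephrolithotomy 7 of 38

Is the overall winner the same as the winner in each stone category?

No

Small stones: shock-wave lithotripsy 13/19 = 68.4%, percutaneous nephrolithotomy 120/215 = 55.8% → shock-wave lithotripsy
Large stones: shock-wave lithotripsy 113/325 = 34.8%, percutaneous nephrolithotomy 7/38 = 18.4% → shock-wave lithotripsy
Overall: shock-wave lithotripsy 126/344 = 36.6%, percutaneous nephrolithotomy 127/253 = 50.2% → percutaneous nephrolithotomy
Shock-wave lithotripsy wins each stone group but percutaneous nephrolithotomy wins overall — the comparison reverses. Shock-wave lithotripsy's cases skew toward large stones, which has a lower base rate.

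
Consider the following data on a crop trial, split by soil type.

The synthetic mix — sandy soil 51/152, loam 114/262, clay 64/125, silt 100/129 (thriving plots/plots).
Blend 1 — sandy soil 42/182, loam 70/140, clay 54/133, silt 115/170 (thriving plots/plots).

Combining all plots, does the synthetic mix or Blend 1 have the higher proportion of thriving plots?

Sandy soil: the synthetic mix 51/152 = 33.6%, Blend 1 42/182 = 23.1% → the synthetic mix
Loam: the synthetic mix 114/262 = 43.5%, Blend 1 70/140 = 50.0% → Blend 1
Clay: the synthetic mix 64/125 = 51.2%, Blend 1 54/133 = 40.6% → the synthetic mix
Silt: the synthetic mix 100/129 = 77.5%, Blend 1 115/170 = 67.6% → the synthetic mix
Overall: the synthetic mix 329/668 = 49.3%, Blend 1 281/625 = 45.0% → the synthetic mix
(Neither sweeps every soil group, but the synthetic mix has the higher pooled rate.)

the synthetic mix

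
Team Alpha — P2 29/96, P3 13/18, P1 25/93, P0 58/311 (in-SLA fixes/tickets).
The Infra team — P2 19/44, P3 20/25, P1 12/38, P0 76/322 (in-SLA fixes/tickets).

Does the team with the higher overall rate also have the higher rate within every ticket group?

Yes

P2: Team Alpha 29/96 = 30.2%, the Infra team 19/44 = 43.2% → the Infra team
P3: Team Alpha 13/18 = 72.2%, the Infra team 20/25 = 80.0% → the Infra team
P1: Team Alpha 25/93 = 26.9%, the Infra team 12/38 = 31.6% → the Infra team
P0: Team Alpha 58/311 = 18.6%, the Infra team 76/322 = 23.6% → the Infra team
Overall: Team Alpha 125/518 = 24.1%, the Infra team 127/429 = 29.6% → the Infra team
The Infra team wins overall and in every ticket group — no reversal.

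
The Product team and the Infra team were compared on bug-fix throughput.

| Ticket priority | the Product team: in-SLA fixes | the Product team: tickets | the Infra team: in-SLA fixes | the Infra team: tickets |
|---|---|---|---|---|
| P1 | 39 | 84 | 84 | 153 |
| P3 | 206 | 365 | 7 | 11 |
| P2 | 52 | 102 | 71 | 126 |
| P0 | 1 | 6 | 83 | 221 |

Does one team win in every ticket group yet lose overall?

P1: the Product team 39/84 = 46.4%, the Infra team 84/153 = 54.9% → the Infra team
P3: the Product team 206/365 = 56.4%, the Infra team 7/11 = 63.6% → the Infra team
P2: the Product team 52/102 = 51.0%, the Infra team 71/126 = 56.3% → the Infra team
P0: the Product team 1/6 = 16.7%, the Infra team 83/221 = 37.6% → the Infra team
Overall: the Product team 298/557 = 53.5%, the Infra team 245/511 = 47.9% → the Product team
The Infra team wins each ticket group but the Product team wins overall — the comparison reverses. The Infra team's tickets skew toward P0, which has a lower base rate.

Yes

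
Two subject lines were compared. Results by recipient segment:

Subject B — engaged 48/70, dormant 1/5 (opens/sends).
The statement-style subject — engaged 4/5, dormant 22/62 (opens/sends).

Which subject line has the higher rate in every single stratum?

Engaged: Subject B 48/70 = 68.6%, the statement-style subject 4/5 = 80.0% → the statement-style subject
Dormant: Subject B 1/5 = 20.0%, the statement-style subject 22/62 = 35.5% → the statement-style subject
The statement-style subject has the higher rate in both groups.

the statement-style subject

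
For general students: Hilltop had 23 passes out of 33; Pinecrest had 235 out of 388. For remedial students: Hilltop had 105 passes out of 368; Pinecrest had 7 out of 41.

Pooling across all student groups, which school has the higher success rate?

Pinecrest

General: Hilltop 23/33 = 69.7%, Pinecrest 235/388 = 60.6% → Hilltop
Remedial: Hilltop 105/368 = 28.5%, Pinecrest 7/41 = 17.1% → Hilltop
Overall: Hilltop 128/401 = 31.9%, Pinecrest 242/429 = 56.4% → Pinecrest
(Hilltop wins every student group but Pinecrest wins overall — Hilltop's students skew toward the low-rate remedial group.)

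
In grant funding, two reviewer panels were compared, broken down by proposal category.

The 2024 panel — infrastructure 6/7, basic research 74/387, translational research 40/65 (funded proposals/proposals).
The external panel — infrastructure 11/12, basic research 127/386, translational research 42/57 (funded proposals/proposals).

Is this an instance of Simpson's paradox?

No

Infrastructure: the 2024 panel 6/7 = 85.7%, the external panel 11/12 = 91.7% → the external panel
Basic research: the 2024 panel 74/387 = 19.1%, the external panel 127/386 = 32.9% → the external panel
Translational research: the 2024 panel 40/65 = 61.5%, the external panel 42/57 = 73.7% → the external panel
Overall: the 2024 panel 120/459 = 26.1%, the external panel 180/455 = 39.6% → the external panel
The external panel wins overall and in every proposal group — no reversal.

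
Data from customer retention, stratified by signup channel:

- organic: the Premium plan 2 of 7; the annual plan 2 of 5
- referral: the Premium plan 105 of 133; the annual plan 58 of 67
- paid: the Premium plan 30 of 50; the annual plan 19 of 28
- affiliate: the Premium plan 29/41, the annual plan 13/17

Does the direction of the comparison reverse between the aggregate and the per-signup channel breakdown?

Organic: the Premium plan 2/7 = 28.6%, the annual plan 2/5 = 40.0% → the annual plan
Referral: the Premium plan 105/133 = 78.9%, the annual plan 58/67 = 86.6% → the annual plan
Paid: the Premium plan 30/50 = 60.0%, the annual plan 19/28 = 67.9% → the annual plan
Affiliate: the Premium plan 29/41 = 70.7%, the annual plan 13/17 = 76.5% → the annual plan
Overall: the Premium plan 166/231 = 71.9%, the annual plan 92/117 = 78.6% → the annual plan
The annual plan wins overall and in every signup group — no reversal.

No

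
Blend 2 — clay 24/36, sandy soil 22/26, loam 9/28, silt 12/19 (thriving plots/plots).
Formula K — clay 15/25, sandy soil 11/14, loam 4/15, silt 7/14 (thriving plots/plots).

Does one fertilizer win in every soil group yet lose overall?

No

Clay: Blend 2 24/36 = 66.7%, Formula K 15/25 = 60.0% → Blend 2
Sandy soil: Blend 2 22/26 = 84.6%, Formula K 11/14 = 78.6% → Blend 2
Loam: Blend 2 9/28 = 32.1%, Formula K 4/15 = 26.7% → Blend 2
Silt: Blend 2 12/19 = 63.2%, Formula K 7/14 = 50.0% → Blend 2
Overall: Blend 2 67/109 = 61.5%, Formula K 37/68 = 54.4% → Blend 2
Blend 2 wins overall and in every soil group — no reversal.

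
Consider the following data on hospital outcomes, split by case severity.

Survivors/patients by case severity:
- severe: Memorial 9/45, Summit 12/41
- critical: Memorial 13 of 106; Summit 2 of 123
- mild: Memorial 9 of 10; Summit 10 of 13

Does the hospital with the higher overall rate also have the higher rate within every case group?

Severe: Memorial 9/45 = 20.0%, Summit 12/41 = 29.3% → Summit
Critical: Memorial 13/106 = 12.3%, Summit 2/123 = 1.6% → Memorial
Mild: Memorial 9/10 = 90.0%, Summit 10/13 = 76.9% → Memorial
Overall: Memorial 31/161 = 19.3%, Summit 24/177 = 13.6% → Memorial
Neither sweeps: Memorial wins 2 of 3 groups, Summit wins 1. Memorial wins overall but not every group — no Simpson reversal.

No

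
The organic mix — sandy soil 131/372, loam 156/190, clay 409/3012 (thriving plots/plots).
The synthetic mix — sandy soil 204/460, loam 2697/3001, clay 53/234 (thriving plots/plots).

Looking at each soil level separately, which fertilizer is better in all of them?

Sandy soil: the organic mix 131/372 = 35.2%, the synthetic mix 204/460 = 44.3% → the synthetic mix
Loam: the organic mix 156/190 = 82.1%, the synthetic mix 2697/3001 = 89.9% → the synthetic mix
Clay: the organic mix 409/3012 = 13.6%, the synthetic mix 53/234 = 22.6% → the synthetic mix
The synthetic mix has the higher rate in all 3 groups.

the synthetic mix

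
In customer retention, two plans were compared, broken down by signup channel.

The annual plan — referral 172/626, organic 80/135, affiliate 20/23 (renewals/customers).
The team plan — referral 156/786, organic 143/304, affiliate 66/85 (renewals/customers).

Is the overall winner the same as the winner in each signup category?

Referral: the annual plan 172/626 = 27.5%, the team plan 156/786 = 19.8% → the annual plan
Organic: the annual plan 80/135 = 59.3%, the team plan 143/304 = 47.0% → the annual plan
Affiliate: the annual plan 20/23 = 87.0%, the team plan 66/85 = 77.6% → the annual plan
Overall: the annual plan 272/784 = 34.7%, the team plan 365/1175 = 31.1% → the annual plan
The annual plan wins overall and in every signup group — no reversal.

Yes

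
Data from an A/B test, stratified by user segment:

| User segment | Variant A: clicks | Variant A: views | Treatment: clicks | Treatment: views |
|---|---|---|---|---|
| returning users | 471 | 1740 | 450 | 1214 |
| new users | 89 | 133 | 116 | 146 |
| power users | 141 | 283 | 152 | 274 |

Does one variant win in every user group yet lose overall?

Returning users: Variant A 471/1740 = 27.1%, Treatment 450/1214 = 37.1% → Treatment
New users: Variant A 89/133 = 66.9%, Treatment 116/146 = 79.5% → Treatment
Power users: Variant A 141/283 = 49.8%, Treatment 152/274 = 55.5% → Treatment
Overall: Variant A 701/2156 = 32.5%, Treatment 718/1634 = 43.9% → Treatment
Treatment wins overall and in every user group — no reversal.

No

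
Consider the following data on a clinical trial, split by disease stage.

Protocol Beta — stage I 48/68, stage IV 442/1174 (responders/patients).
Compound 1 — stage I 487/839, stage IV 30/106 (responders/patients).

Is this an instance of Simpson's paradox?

Stage I: Protocol Beta 48/68 = 70.6%, Compound 1 487/839 = 58.0% → Protocol Beta
Stage IV: Protocol Beta 442/1174 = 37.6%, Compound 1 30/106 = 28.3% → Protocol Beta
Overall: Protocol Beta 490/1242 = 39.5%, Compound 1 517/945 = 54.7% → Compound 1
Protocol Beta wins each disease group but Compound 1 wins overall — the comparison reverses. Protocol Beta's patients skew toward stage IV, which has a lower base rate.

Yes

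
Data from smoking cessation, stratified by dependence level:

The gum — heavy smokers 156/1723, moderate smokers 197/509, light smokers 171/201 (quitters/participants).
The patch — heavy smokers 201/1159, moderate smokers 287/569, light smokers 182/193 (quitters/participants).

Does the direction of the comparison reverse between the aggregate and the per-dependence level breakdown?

No

Heavy smokers: the gum 156/1723 = 9.1%, the patch 201/1159 = 17.3% → the patch
Moderate smokers: the gum 197/509 = 38.7%, the patch 287/569 = 50.4% → the patch
Light smokers: the gum 171/201 = 85.1%, the patch 182/193 = 94.3% → the patch
Overall: the gum 524/2433 = 21.5%, the patch 670/1921 = 34.9% → the patch
The patch wins overall and in every dependence group — no reversal.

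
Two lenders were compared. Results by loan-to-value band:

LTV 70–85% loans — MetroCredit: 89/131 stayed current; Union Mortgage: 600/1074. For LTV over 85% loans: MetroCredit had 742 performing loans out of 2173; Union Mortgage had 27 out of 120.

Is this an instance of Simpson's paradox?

Yes

LTV 70–85%: MetroCredit 89/131 = 67.9%, Union Mortgage 600/1074 = 55.9% → MetroCredit
LTV over 85%: MetroCredit 742/2173 = 34.1%, Union Mortgage 27/120 = 22.5% → MetroCredit
Overall: MetroCredit 831/2304 = 36.1%, Union Mortgage 627/1194 = 52.5% → Union Mortgage
MetroCredit wins each loan-to-value group but Union Mortgage wins overall — the comparison reverses. MetroCredit's loans skew toward LTV over 85%, which has a lower base rate.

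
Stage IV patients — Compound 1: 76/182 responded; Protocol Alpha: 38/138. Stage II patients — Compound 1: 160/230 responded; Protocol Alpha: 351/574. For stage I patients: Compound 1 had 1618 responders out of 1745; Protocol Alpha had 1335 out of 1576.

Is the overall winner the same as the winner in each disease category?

Stage IV: Compound 1 76/182 = 41.8%, Protocol Alpha 38/138 = 27.5% → Compound 1
Stage II: Compound 1 160/230 = 69.6%, Protocol Alpha 351/574 = 61.1% → Compound 1
Stage I: Compound 1 1618/1745 = 92.7%, Protocol Alpha 1335/1576 = 84.7% → Compound 1
Overall: Compound 1 1854/2157 = 86.0%, Protocol Alpha 1724/2288 = 75.3% → Compound 1
Compound 1 wins overall and in every disease group — no reversal.

Yes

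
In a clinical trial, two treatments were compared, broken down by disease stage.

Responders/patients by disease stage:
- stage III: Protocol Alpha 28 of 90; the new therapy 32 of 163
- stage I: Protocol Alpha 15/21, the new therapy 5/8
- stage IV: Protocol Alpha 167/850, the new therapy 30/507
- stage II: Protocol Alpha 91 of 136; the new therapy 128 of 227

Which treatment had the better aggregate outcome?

Stage III: Protocol Alpha 28/90 = 31.1%, the new therapy 32/163 = 19.6% → Protocol Alpha
Stage I: Protocol Alpha 15/21 = 71.4%, the new therapy 5/8 = 62.5% → Protocol Alpha
Stage IV: Protocol Alpha 167/850 = 19.6%, the new therapy 30/507 = 5.9% → Protocol Alpha
Stage II: Protocol Alpha 91/136 = 66.9%, the new therapy 128/227 = 56.4% → Protocol Alpha
Overall: Protocol Alpha 301/1097 = 27.4%, the new therapy 195/905 = 21.5% → Protocol Alpha

Protocol Alpha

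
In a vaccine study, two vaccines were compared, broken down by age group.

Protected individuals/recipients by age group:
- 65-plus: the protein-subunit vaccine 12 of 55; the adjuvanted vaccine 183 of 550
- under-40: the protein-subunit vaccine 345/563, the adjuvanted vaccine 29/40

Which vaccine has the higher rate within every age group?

65-plus: the protein-subunit vaccine 12/55 = 21.8%, the adjuvanted vaccine 183/550 = 33.3% → the adjuvanted vaccine
Under-40: the protein-subunit vaccine 345/563 = 61.3%, the adjuvanted vaccine 29/40 = 72.5% → the adjuvanted vaccine
The adjuvanted vaccine has the higher rate in both groups.

the adjuvanted vaccine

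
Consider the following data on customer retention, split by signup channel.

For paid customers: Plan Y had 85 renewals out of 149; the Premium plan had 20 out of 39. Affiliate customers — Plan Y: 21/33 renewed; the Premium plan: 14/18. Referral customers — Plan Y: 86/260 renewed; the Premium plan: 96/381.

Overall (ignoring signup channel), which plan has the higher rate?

Plan Y

Paid: Plan Y 85/149 = 57.0%, the Premium plan 20/39 = 51.3% → Plan Y
Affiliate: Plan Y 21/33 = 63.6%, the Premium plan 14/18 = 77.8% → the Premium plan
Referral: Plan Y 86/260 = 33.1%, the Premium plan 96/381 = 25.2% → Plan Y
Overall: Plan Y 192/442 = 43.4%, the Premium plan 130/438 = 29.7% → Plan Y
(Neither sweeps every signup group, but Plan Y has the higher pooled rate.)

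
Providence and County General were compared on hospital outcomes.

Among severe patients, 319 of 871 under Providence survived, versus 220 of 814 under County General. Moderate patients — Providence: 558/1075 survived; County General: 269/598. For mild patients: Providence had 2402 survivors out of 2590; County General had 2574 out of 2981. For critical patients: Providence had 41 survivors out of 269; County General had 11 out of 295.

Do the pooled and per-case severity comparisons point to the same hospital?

Severe: Providence 319/871 = 36.6%, County General 220/814 = 27.0% → Providence
Moderate: Providence 558/1075 = 51.9%, County General 269/598 = 45.0% → Providence
Mild: Providence 2402/2590 = 92.7%, County General 2574/2981 = 86.3% → Providence
Critical: Providence 41/269 = 15.2%, County General 11/295 = 3.7% → Providence
Overall: Providence 3320/4805 = 69.1%, County General 3074/4688 = 65.6% → Providence
Providence wins overall and in every case group — no reversal.

Yes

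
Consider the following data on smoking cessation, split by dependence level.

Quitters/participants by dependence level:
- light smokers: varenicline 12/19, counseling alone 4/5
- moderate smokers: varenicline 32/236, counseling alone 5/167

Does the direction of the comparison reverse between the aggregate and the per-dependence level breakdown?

No

Light smokers: varenicline 12/19 = 63.2%, counseling alone 4/5 = 80.0% → counseling alone
Moderate smokers: varenicline 32/236 = 13.6%, counseling alone 5/167 = 3.0% → varenicline
Overall: varenicline 44/255 = 17.3%, counseling alone 9/172 = 5.2% → varenicline
Neither sweeps: varenicline wins 1 of 2 groups, counseling alone wins 1. Varenicline wins overall but not every group — no Simpson reversal.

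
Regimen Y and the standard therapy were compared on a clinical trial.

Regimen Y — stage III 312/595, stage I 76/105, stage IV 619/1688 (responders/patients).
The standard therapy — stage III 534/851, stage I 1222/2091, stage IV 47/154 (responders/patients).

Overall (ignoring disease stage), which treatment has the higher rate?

Stage III: Regimen Y 312/595 = 52.4%, the standard therapy 534/851 = 62.7% → the standard therapy
Stage I: Regimen Y 76/105 = 72.4%, the standard therapy 1222/2091 = 58.4% → Regimen Y
Stage IV: Regimen Y 619/1688 = 36.7%, the standard therapy 47/154 = 30.5% → Regimen Y
Overall: Regimen Y 1007/2388 = 42.2%, the standard therapy 1803/3096 = 58.2% → the standard therapy
(Neither sweeps every disease group, but the standard therapy has the higher pooled rate.)

the standard therapy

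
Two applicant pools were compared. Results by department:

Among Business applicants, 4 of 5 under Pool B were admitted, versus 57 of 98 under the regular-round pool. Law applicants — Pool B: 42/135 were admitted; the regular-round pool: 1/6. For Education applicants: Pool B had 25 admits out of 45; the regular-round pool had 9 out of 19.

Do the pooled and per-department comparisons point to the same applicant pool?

No

Business: Pool B 4/5 = 80.0%, the regular-round pool 57/98 = 58.2% → Pool B
Law: Pool B 42/135 = 31.1%, the regular-round pool 1/6 = 16.7% → Pool B
Education: Pool B 25/45 = 55.6%, the regular-round pool 9/19 = 47.4% → Pool B
Overall: Pool B 71/185 = 38.4%, the regular-round pool 67/123 = 54.5% → the regular-round pool
Pool B wins each department group but the regular-round pool wins overall — the comparison reverses. Pool B's applicants skew toward Law, which has a lower base rate.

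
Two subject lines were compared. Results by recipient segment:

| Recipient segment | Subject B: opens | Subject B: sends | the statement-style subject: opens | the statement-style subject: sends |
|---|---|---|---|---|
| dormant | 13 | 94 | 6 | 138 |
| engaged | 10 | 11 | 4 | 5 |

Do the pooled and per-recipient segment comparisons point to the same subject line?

Yes

Dormant: Subject B 13/94 = 13.8%, the statement-style subject 6/138 = 4.3% → Subject B
Engaged: Subject B 10/11 = 90.9%, the statement-style subject 4/5 = 80.0% → Subject B
Overall: Subject B 23/105 = 21.9%, the statement-style subject 10/143 = 7.0% → Subject B
Subject B wins overall and in every recipient group — no reversal.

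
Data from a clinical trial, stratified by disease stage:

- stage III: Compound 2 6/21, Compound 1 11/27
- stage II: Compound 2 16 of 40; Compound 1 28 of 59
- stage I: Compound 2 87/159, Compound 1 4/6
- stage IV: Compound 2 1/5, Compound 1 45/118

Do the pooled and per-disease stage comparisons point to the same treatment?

No

Stage III: Compound 2 6/21 = 28.6%, Compound 1 11/27 = 40.7% → Compound 1
Stage II: Compound 2 16/40 = 40.0%, Compound 1 28/59 = 47.5% → Compound 1
Stage I: Compound 2 87/159 = 54.7%, Compound 1 4/6 = 66.7% → Compound 1
Stage IV: Compound 2 1/5 = 20.0%, Compound 1 45/118 = 38.1% → Compound 1
Overall: Compound 2 110/225 = 48.9%, Compound 1 88/210 = 41.9% → Compound 2
Compound 1 wins each disease group but Compound 2 wins overall — the comparison reverses. Compound 1's patients skew toward stage IV, which has a lower base rate.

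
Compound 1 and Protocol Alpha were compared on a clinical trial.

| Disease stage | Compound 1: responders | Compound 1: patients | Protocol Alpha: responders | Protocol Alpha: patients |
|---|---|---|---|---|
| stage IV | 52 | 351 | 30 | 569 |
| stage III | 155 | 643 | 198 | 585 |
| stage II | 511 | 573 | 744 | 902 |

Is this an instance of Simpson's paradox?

No

Stage IV: Compound 1 52/351 = 14.8%, Protocol Alpha 30/569 = 5.3% → Compound 1
Stage III: Compound 1 155/643 = 24.1%, Protocol Alpha 198/585 = 33.8% → Protocol Alpha
Stage II: Compound 1 511/573 = 89.2%, Protocol Alpha 744/902 = 82.5% → Compound 1
Overall: Compound 1 718/1567 = 45.8%, Protocol Alpha 972/2056 = 47.3% → Protocol Alpha
Neither sweeps: Compound 1 wins 2 of 3 groups, Protocol Alpha wins 1. Protocol Alpha wins overall but not every group — no Simpson reversal.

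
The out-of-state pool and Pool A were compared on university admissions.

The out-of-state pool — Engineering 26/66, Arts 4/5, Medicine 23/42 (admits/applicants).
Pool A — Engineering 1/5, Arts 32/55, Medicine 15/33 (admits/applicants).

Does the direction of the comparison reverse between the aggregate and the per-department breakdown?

Engineering: the out-of-state pool 26/66 = 39.4%, Pool A 1/5 = 20.0% → the out-of-state pool
Arts: the out-of-state pool 4/5 = 80.0%, Pool A 32/55 = 58.2% → the out-of-state pool
Medicine: the out-of-state pool 23/42 = 54.8%, Pool A 15/33 = 45.5% → the out-of-state pool
Overall: the out-of-state pool 53/113 = 46.9%, Pool A 48/93 = 51.6% → Pool A
The out-of-state pool wins each department group but Pool A wins overall — the comparison reverses. The out-of-state pool's applicants skew toward Engineering, which has a lower base rate.

Yes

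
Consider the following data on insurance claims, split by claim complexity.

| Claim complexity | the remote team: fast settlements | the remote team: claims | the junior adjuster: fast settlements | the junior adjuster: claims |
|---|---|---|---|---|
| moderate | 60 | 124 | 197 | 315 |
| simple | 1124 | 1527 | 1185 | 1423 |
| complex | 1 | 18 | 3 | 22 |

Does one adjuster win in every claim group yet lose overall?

No

Moderate: the remote team 60/124 = 48.4%, the junior adjuster 197/315 = 62.5% → the junior adjuster
Simple: the remote team 1124/1527 = 73.6%, the junior adjuster 1185/1423 = 83.3% → the junior adjuster
Complex: the remote team 1/18 = 5.6%, the junior adjuster 3/22 = 13.6% → the junior adjuster
Overall: the remote team 1185/1669 = 71.0%, the junior adjuster 1385/1760 = 78.7% → the junior adjuster
The junior adjuster wins overall and in every claim group — no reversal.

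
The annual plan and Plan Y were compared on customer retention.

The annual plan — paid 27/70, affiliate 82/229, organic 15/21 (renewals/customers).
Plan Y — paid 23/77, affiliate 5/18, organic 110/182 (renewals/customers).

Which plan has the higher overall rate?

Plan Y

Paid: the annual plan 27/70 = 38.6%, Plan Y 23/77 = 29.9% → the annual plan
Affiliate: the annual plan 82/229 = 35.8%, Plan Y 5/18 = 27.8% → the annual plan
Organic: the annual plan 15/21 = 71.4%, Plan Y 110/182 = 60.4% → the annual plan
Overall: the annual plan 124/320 = 38.8%, Plan Y 138/277 = 49.8% → Plan Y
(The annual plan wins every signup group but Plan Y wins overall — the annual plan's customers skew toward the low-rate affiliate group.)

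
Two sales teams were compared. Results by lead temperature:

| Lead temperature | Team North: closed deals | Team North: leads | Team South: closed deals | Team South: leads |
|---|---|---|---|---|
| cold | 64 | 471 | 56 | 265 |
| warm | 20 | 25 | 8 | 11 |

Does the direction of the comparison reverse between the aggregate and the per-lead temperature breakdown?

Cold: Team North 64/471 = 13.6%, Team South 56/265 = 21.1% → Team South
Warm: Team North 20/25 = 80.0%, Team South 8/11 = 72.7% → Team North
Overall: Team North 84/496 = 16.9%, Team South 64/276 = 23.2% → Team South
Neither sweeps: Team North wins 1 of 2 groups, Team South wins 1. Team South wins overall but not every group — no Simpson reversal.

No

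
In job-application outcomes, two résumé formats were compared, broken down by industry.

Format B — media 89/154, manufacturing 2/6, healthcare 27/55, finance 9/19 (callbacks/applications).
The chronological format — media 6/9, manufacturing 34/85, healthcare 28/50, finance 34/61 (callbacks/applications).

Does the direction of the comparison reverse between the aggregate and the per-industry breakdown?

Yes

Media: Format B 89/154 = 57.8%, the chronological format 6/9 = 66.7% → the chronological format
Manufacturing: Format B 2/6 = 33.3%, the chronological format 34/85 = 40.0% → the chronological format
Healthcare: Format B 27/55 = 49.1%, the chronological format 28/50 = 56.0% → the chronological format
Finance: Format B 9/19 = 47.4%, the chronological format 34/61 = 55.7% → the chronological format
Overall: Format B 127/234 = 54.3%, the chronological format 102/205 = 49.8% → Format B
The chronological format wins each industry group but Format B wins overall — the comparison reverses. The chronological format's applications skew toward manufacturing, which has a lower base rate.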